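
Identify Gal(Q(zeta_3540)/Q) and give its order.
|Gal(Q(zeta_3540)/Q)| = phi(3540) = 928; group ≅ (Z/3540Z)^* ≅ Z/2Z × Z/2Z × Z/4Z × Z/58Z

The n-th cyclotomic polynomial Φ_3540(x) is the minimal polynomial of zeta_3540 over Q and has degree phi(3540) = 928. So Q(zeta_3540) is a degree-928 Galois extension with Galois group (Z/3540Z)^*. By CRT, (Z/3540Z)^* ≅ (Z/4Z)^* × (Z/3Z)^* × (Z/5Z)^* × (Z/59Z)^*. Each prime-power unit group is (Z/4Z)^* ≅ Z/2Z; (Z/3Z)^* ≅ Z/2Z; (Z/5Z)^* ≅ Z/4Z; (Z/59Z)^* ≅ Z/58Z. Hence Gal(Q(zeta_3540)/Q) ≅ Z/2Z × Z/2Z × Z/4Z × Z/58Z.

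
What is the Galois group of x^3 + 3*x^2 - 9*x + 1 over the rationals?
Gal(K/Q) = S_3 (symmetric group of order 6)

Compute the discriminant of x^3 + (3)*x^2 + (-9)*x + (1): Δ = 3024. Since Δ is not a rational square, the Galois group is not contained in A_3; it must be the full S_3 (irreducibility of the cubic rules out anything smaller).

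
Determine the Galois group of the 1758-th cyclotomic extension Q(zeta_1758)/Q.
|Gal(Q(zeta_1758)/Q)| = phi(1758) = 584; group ≅ (Z/1758Z)^* ≅ Z/2Z × Z/292Z

The n-th cyclotomic polynomial Φ_1758(x) is the minimal polynomial of zeta_1758 over Q and has degree phi(1758) = 584. So Q(zeta_1758) is a degree-584 Galois extension with Galois group (Z/1758Z)^*. By CRT, (Z/1758Z)^* ≅ (Z/2Z)^* × (Z/3Z)^* × (Z/293Z)^*. Each prime-power unit group is (Z/2Z)^* ≅ trivial group (order 1); (Z/3Z)^* ≅ Z/2Z; (Z/293Z)^* ≅ Z/292Z. Hence Gal(Q(zeta_1758)/Q) ≅ Z/2Z × Z/292Z.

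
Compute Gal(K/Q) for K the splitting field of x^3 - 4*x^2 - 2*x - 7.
Gal(K/Q) = S_3 (symmetric group of order 6)

Compute the discriminant of x^3 + (-4)*x^2 + (-2)*x + (-7): Δ = -4027. Since Δ is not a rational square, the Galois group is not contained in A_3; it must be the full S_3 (irreducibility of the cubic rules out anything smaller).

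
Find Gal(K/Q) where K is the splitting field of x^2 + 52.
Gal(K/Q) = Z/2Z (cyclic of order 2)

x^2 + 52 is irreducible over Q since -52 is not a rational square. The splitting field Q(sqrt(-52)) has degree 2 over Q, and its unique nontrivial automorphism is sqrt(-52) ↦ -sqrt(-52). Hence Gal(Q(sqrt(-52))/Q) = Z/2Z.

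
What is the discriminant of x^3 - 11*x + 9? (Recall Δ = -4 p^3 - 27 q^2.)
Δ = 3137

For a depressed cubic x^3 + p x + q the discriminant is Δ = -4 p^3 - 27 q^2 = -4*(-11)^3 - 27*(9)^2 = 5324 - 2187 = 3137.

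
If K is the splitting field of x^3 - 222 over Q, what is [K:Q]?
[K:Q] = 6

x^3 - 222 has one real root r = 222^(1/3) and two complex roots r*zeta_3, r*zeta_3^2 where zeta_3 = e^(2*pi*i/3). The splitting field is Q(r, zeta_3). [Q(r):Q] = 3 and [Q(zeta_3):Q] = 2 with gcd = 1, so [Q(r, zeta_3):Q] = 3 * 2 = 6.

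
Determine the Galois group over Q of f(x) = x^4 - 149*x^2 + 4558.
Gal(K/Q) = V_4 (Klein four-group, Z/2Z × Z/2Z)

f factors as (x^2 - 43)(x^2 - 106), so the splitting field is K = Q(sqrt(43), sqrt(106)). The elements 43, 106, 4558 are all non-squares in Q, so sqrt(43) and sqrt(106) generate independent quadratic extensions. Thus [K:Q] = 4 and Gal(K/Q) is generated by the two order-2 automorphisms sqrt(43) ↦ -sqrt(43) and sqrt(106) ↦ -sqrt(106), giving V_4.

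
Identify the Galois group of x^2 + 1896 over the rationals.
Gal(K/Q) = Z/2Z (cyclic of order 2)

x^2 + 1896 is irreducible over Q since -1896 is not a rational square. The splitting field Q(sqrt(-1896)) has degree 2 over Q, and its unique nontrivial automorphism is sqrt(-1896) ↦ -sqrt(-1896). Hence Gal(Q(sqrt(-1896))/Q) = Z/2Z.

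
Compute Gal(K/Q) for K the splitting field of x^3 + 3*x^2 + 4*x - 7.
Gal(K/Q) = S_3 (symmetric group of order 6)

Compute the discriminant of x^3 + (3)*x^2 + (4)*x + (-7): Δ = -2191. Since Δ is not a rational square, the Galois group is not contained in A_3; it must be the full S_3 (irreducibility of the cubic rules out anything smaller).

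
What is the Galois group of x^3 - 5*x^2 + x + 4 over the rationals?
Gal(K/Q) = S_3 (symmetric group of order 6)

Compute the discriminant of x^3 + (-5)*x^2 + (1)*x + (4): Δ = 1229. Since Δ is not a rational square, the Galois group is not contained in A_3; it must be the full S_3 (irreducibility of the cubic rules out anything smaller).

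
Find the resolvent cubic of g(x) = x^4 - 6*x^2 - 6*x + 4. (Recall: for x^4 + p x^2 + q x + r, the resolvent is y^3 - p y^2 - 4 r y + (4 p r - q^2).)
h(y) = y^3 + 6*y^2 - 16*y - 132

Identify coefficients: p = -6, q = -6, r = 4.
Plug into h(y) = y^3 - p y^2 - 4 r y + (4 p r - q^2):
  h(y) = y^3 - (-6) y^2 - 4*(4) y + (4*(-6)*(4) - (-6)^2)
       = y^3 + (6) y^2 + (-16) y + (-132).
Simplifying: h(y) = y^3 + 6*y^2 - 16*y - 132.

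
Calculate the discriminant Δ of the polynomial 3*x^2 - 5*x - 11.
Δ = 157

For a quadratic a x^2 + b x + c the discriminant is Δ = b^2 - 4ac = (-5)^2 - 4*(3)*(-11) = 25 - (-132) = 157.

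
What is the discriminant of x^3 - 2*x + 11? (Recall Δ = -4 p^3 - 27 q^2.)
Δ = -3235

For a depressed cubic x^3 + p x + q the discriminant is Δ = -4 p^3 - 27 q^2 = -4*(-2)^3 - 27*(11)^2 = 32 - 3267 = -3235.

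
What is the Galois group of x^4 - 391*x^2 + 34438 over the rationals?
Gal(K/Q) = V_4 (Klein four-group, Z/2Z × Z/2Z)

f factors as (x^2 - 257)(x^2 - 134), so the splitting field is K = Q(sqrt(257), sqrt(134)). The elements 257, 134, 34438 are all non-squares in Q, so sqrt(257) and sqrt(134) generate independent quadratic extensions. Thus [K:Q] = 4 and Gal(K/Q) is generated by the two order-2 automorphisms sqrt(257) ↦ -sqrt(257) and sqrt(134) ↦ -sqrt(134), giving V_4.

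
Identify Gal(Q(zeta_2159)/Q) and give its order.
|Gal(Q(zeta_2159)/Q)| = phi(2159) = 2016; group ≅ (Z/2159Z)^* ≅ Z/16Z × Z/126Z

The n-th cyclotomic polynomial Φ_2159(x) is the minimal polynomial of zeta_2159 over Q and has degree phi(2159) = 2016. So Q(zeta_2159) is a degree-2016 Galois extension with Galois group (Z/2159Z)^*. By CRT, (Z/2159Z)^* ≅ (Z/17Z)^* × (Z/127Z)^*. Each prime-power unit group is (Z/17Z)^* ≅ Z/16Z; (Z/127Z)^* ≅ Z/126Z. Hence Gal(Q(zeta_2159)/Q) ≅ Z/16Z × Z/126Z.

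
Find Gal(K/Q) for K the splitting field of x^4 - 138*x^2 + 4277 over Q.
Gal(K/Q) = V_4 (Klein four-group, Z/2Z × Z/2Z)

f factors as (x^2 - 47)(x^2 - 91), so the splitting field is K = Q(sqrt(47), sqrt(91)). The elements 47, 91, 4277 are all non-squares in Q, so sqrt(47) and sqrt(91) generate independent quadratic extensions. Thus [K:Q] = 4 and Gal(K/Q) is generated by the two order-2 automorphisms sqrt(47) ↦ -sqrt(47) and sqrt(91) ↦ -sqrt(91), giving V_4.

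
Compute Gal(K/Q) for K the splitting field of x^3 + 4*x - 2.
Gal(K/Q) = S_3 (symmetric group of order 6)

Compute the discriminant of x^3 + (0)*x^2 + (4)*x + (-2): Δ = -364. Since Δ is not a rational square, the Galois group is not contained in A_3; it must be the full S_3 (irreducibility of the cubic rules out anything smaller).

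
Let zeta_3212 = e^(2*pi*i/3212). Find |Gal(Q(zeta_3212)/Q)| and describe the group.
|Gal(Q(zeta_3212)/Q)| = phi(3212) = 1440; group ≅ (Z/3212Z)^* ≅ Z/2Z × Z/10Z × Z/72Z

The n-th cyclotomic polynomial Φ_3212(x) is the minimal polynomial of zeta_3212 over Q and has degree phi(3212) = 1440. So Q(zeta_3212) is a degree-1440 Galois extension with Galois group (Z/3212Z)^*. By CRT, (Z/3212Z)^* ≅ (Z/4Z)^* × (Z/11Z)^* × (Z/73Z)^*. Each prime-power unit group is (Z/4Z)^* ≅ Z/2Z; (Z/11Z)^* ≅ Z/10Z; (Z/73Z)^* ≅ Z/72Z. Hence Gal(Q(zeta_3212)/Q) ≅ Z/2Z × Z/10Z × Z/72Z.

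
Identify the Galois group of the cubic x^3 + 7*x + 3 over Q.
Gal(K/Q) = S_3 (symmetric group of order 6)

Compute the discriminant of x^3 + (0)*x^2 + (7)*x + (3): Δ = -1615. Since Δ is not a rational square, the Galois group is not contained in A_3; it must be the full S_3 (irreducibility of the cubic rules out anything smaller).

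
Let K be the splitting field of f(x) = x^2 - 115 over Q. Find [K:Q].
[K:Q] = 2

The polynomial x^2 - 115 is irreducible over Q since 115 is not a perfect square. Its splitting field is Q(sqrt(115)), which has degree 2 over Q.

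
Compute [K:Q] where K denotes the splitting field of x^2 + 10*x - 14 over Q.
[K:Q] = 2

The discriminant of x^2 + (10)*x + (-14) is b^2 - 4c = 100 - (-56) = 156. Since 156 is not a perfect square in Q, the polynomial is irreducible over Q. Its two roots generate a degree-2 extension, so [K:Q] = 2.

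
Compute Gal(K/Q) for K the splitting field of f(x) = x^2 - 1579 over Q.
Gal(K/Q) = Z/2Z (cyclic of order 2)

x^2 - 1579 is irreducible over Q since 1579 is not a rational square. The splitting field Q(sqrt(1579)) has degree 2 over Q, and its unique nontrivial automorphism is sqrt(1579) ↦ -sqrt(1579). Hence Gal(Q(sqrt(1579))/Q) = Z/2Z.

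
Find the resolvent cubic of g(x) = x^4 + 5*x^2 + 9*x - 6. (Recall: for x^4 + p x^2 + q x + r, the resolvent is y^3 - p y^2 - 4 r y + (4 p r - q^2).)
h(y) = y^3 - 5*y^2 + 24*y - 201

Identify coefficients: p = 5, q = 9, r = -6.
Plug into h(y) = y^3 - p y^2 - 4 r y + (4 p r - q^2):
  h(y) = y^3 - (5) y^2 - 4*(-6) y + (4*(5)*(-6) - (9)^2)
       = y^3 + (-5) y^2 + (24) y + (-201).
Simplifying: h(y) = y^3 - 5*y^2 + 24*y - 201.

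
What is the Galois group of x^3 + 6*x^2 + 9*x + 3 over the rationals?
Gal(K/Q) = A_3 (cyclic of order 3)

Compute the discriminant of x^3 + (6)*x^2 + (9)*x + (3): Δ = 81. Since Δ is a perfect square (Δ = 9^2), the Galois group is contained in A_3. Irreducibility forces the group to be transitive on three roots, so Gal = A_3.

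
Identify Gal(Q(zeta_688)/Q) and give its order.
|Gal(Q(zeta_688)/Q)| = phi(688) = 336; group ≅ (Z/688Z)^* ≅ Z/2Z × Z/4Z × Z/42Z

The n-th cyclotomic polynomial Φ_688(x) is the minimal polynomial of zeta_688 over Q and has degree phi(688) = 336. So Q(zeta_688) is a degree-336 Galois extension with Galois group (Z/688Z)^*. By CRT, (Z/688Z)^* ≅ (Z/16Z)^* × (Z/43Z)^*. Each prime-power unit group is (Z/16Z)^* ≅ Z/2Z × Z/4Z; (Z/43Z)^* ≅ Z/42Z. Hence Gal(Q(zeta_688)/Q) ≅ Z/2Z × Z/4Z × Z/42Z.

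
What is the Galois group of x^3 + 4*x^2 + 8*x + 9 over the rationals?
Gal(K/Q) = S_3 (symmetric group of order 6)

Compute the discriminant of x^3 + (4)*x^2 + (8)*x + (9): Δ = -331. Since Δ is not a rational square, the Galois group is not contained in A_3; it must be the full S_3 (irreducibility of the cubic rules out anything smaller).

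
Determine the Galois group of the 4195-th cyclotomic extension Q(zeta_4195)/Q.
|Gal(Q(zeta_4195)/Q)| = phi(4195) = 3352; group ≅ (Z/4195Z)^* ≅ Z/4Z × Z/838Z

The n-th cyclotomic polynomial Φ_4195(x) is the minimal polynomial of zeta_4195 over Q and has degree phi(4195) = 3352. So Q(zeta_4195) is a degree-3352 Galois extension with Galois group (Z/4195Z)^*. By CRT, (Z/4195Z)^* ≅ (Z/5Z)^* × (Z/839Z)^*. Each prime-power unit group is (Z/5Z)^* ≅ Z/4Z; (Z/839Z)^* ≅ Z/838Z. Hence Gal(Q(zeta_4195)/Q) ≅ Z/4Z × Z/838Z.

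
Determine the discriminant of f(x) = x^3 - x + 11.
Δ = -3263

For a depressed cubic x^3 + p x + q the discriminant is Δ = -4 p^3 - 27 q^2 = -4*(-1)^3 - 27*(11)^2 = 4 - 3267 = -3263.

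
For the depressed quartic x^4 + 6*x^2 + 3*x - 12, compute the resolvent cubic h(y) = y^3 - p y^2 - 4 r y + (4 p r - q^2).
h(y) = y^3 - 6*y^2 + 48*y - 297

Identify coefficients: p = 6, q = 3, r = -12.
Plug into h(y) = y^3 - p y^2 - 4 r y + (4 p r - q^2):
  h(y) = y^3 - (6) y^2 - 4*(-12) y + (4*(6)*(-12) - (3)^2)
       = y^3 + (-6) y^2 + (48) y + (-297).
Simplifying: h(y) = y^3 - 6*y^2 + 48*y - 297.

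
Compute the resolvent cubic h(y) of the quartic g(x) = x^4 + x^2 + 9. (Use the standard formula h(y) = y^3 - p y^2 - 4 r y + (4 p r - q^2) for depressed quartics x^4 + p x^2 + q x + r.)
h(y) = y^3 - y^2 - 36*y + 36

Identify coefficients: p = 1, q = 0, r = 9.
Plug into h(y) = y^3 - p y^2 - 4 r y + (4 p r - q^2):
  h(y) = y^3 - (1) y^2 - 4*(9) y + (4*(1)*(9) - (0)^2)
       = y^3 + (-1) y^2 + (-36) y + (36).
Simplifying: h(y) = y^3 - y^2 - 36*y + 36.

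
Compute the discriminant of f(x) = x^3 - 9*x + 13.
Δ = -1647

For a depressed cubic x^3 + p x + q the discriminant is Δ = -4 p^3 - 27 q^2 = -4*(-9)^3 - 27*(13)^2 = 2916 - 4563 = -1647.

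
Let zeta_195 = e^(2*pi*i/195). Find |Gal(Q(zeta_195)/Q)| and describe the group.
|Gal(Q(zeta_195)/Q)| = phi(195) = 96; group ≅ (Z/195Z)^* ≅ Z/2Z × Z/4Z × Z/12Z

The n-th cyclotomic polynomial Φ_195(x) is the minimal polynomial of zeta_195 over Q and has degree phi(195) = 96. So Q(zeta_195) is a degree-96 Galois extension with Galois group (Z/195Z)^*. By CRT, (Z/195Z)^* ≅ (Z/3Z)^* × (Z/5Z)^* × (Z/13Z)^*. Each prime-power unit group is (Z/3Z)^* ≅ Z/2Z; (Z/5Z)^* ≅ Z/4Z; (Z/13Z)^* ≅ Z/12Z. Hence Gal(Q(zeta_195)/Q) ≅ Z/2Z × Z/4Z × Z/12Z.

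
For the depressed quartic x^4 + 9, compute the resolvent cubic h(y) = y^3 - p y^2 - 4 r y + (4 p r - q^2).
h(y) = y^3 - 36*y

Identify coefficients: p = 0, q = 0, r = 9.
Plug into h(y) = y^3 - p y^2 - 4 r y + (4 p r - q^2):
  h(y) = y^3 - (0) y^2 - 4*(9) y + (4*(0)*(9) - (0)^2)
       = y^3 + (0) y^2 + (-36) y + (0).
Simplifying: h(y) = y^3 - 36*y.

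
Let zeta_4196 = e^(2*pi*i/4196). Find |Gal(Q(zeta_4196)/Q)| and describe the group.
|Gal(Q(zeta_4196)/Q)| = phi(4196) = 2096; group ≅ (Z/4196Z)^* ≅ Z/2Z × Z/1048Z

The n-th cyclotomic polynomial Φ_4196(x) is the minimal polynomial of zeta_4196 over Q and has degree phi(4196) = 2096. So Q(zeta_4196) is a degree-2096 Galois extension with Galois group (Z/4196Z)^*. By CRT, (Z/4196Z)^* ≅ (Z/4Z)^* × (Z/1049Z)^*. Each prime-power unit group is (Z/4Z)^* ≅ Z/2Z; (Z/1049Z)^* ≅ Z/1048Z. Hence Gal(Q(zeta_4196)/Q) ≅ Z/2Z × Z/1048Z.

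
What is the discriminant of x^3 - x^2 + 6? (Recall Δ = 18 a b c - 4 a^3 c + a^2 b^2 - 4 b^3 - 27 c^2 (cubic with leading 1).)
Δ = -948

For x^3 + a x^2 + b x + c the discriminant is Δ = 18 a b c - 4 a^3 c + a^2 b^2 - 4 b^3 - 27 c^2.
Plug a = -1, b = 0, c = 6:
  18*(-1)*(0)*(6) - 4*(-1)^3*(6) + (-1)^2*(0)^2 - 4*(0)^3 - 27*(6)^2
  = 0 + (24) + 0 + (0) + (-972)
  = -948.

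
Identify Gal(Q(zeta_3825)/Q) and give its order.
|Gal(Q(zeta_3825)/Q)| = phi(3825) = 1920; group ≅ (Z/3825Z)^* ≅ Z/6Z × Z/16Z × Z/20Z

The n-th cyclotomic polynomial Φ_3825(x) is the minimal polynomial of zeta_3825 over Q and has degree phi(3825) = 1920. So Q(zeta_3825) is a degree-1920 Galois extension with Galois group (Z/3825Z)^*. By CRT, (Z/3825Z)^* ≅ (Z/9Z)^* × (Z/25Z)^* × (Z/17Z)^*. Each prime-power unit group is (Z/9Z)^* ≅ Z/6Z; (Z/25Z)^* ≅ Z/20Z; (Z/17Z)^* ≅ Z/16Z. Hence Gal(Q(zeta_3825)/Q) ≅ Z/6Z × Z/16Z × Z/20Z.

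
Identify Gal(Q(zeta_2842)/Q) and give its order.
|Gal(Q(zeta_2842)/Q)| = phi(2842) = 1176; group ≅ (Z/2842Z)^* ≅ Z/28Z × Z/42Z

The n-th cyclotomic polynomial Φ_2842(x) is the minimal polynomial of zeta_2842 over Q and has degree phi(2842) = 1176. So Q(zeta_2842) is a degree-1176 Galois extension with Galois group (Z/2842Z)^*. By CRT, (Z/2842Z)^* ≅ (Z/2Z)^* × (Z/49Z)^* × (Z/29Z)^*. Each prime-power unit group is (Z/2Z)^* ≅ trivial group (order 1); (Z/49Z)^* ≅ Z/42Z; (Z/29Z)^* ≅ Z/28Z. Hence Gal(Q(zeta_2842)/Q) ≅ Z/28Z × Z/42Z.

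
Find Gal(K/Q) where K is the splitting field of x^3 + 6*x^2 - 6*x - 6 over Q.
Gal(K/Q) = S_3 (symmetric group of order 6)

Compute the discriminant of x^3 + (6)*x^2 + (-6)*x + (-6): Δ = 10260. Since Δ is not a rational square, the Galois group is not contained in A_3; it must be the full S_3 (irreducibility of the cubic rules out anything smaller).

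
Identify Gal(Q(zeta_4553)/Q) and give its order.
|Gal(Q(zeta_4553)/Q)| = phi(4553) = 4368; group ≅ (Z/4553Z)^* ≅ Z/28Z × Z/156Z

The n-th cyclotomic polynomial Φ_4553(x) is the minimal polynomial of zeta_4553 over Q and has degree phi(4553) = 4368. So Q(zeta_4553) is a degree-4368 Galois extension with Galois group (Z/4553Z)^*. By CRT, (Z/4553Z)^* ≅ (Z/29Z)^* × (Z/157Z)^*. Each prime-power unit group is (Z/29Z)^* ≅ Z/28Z; (Z/157Z)^* ≅ Z/156Z. Hence Gal(Q(zeta_4553)/Q) ≅ Z/28Z × Z/156Z.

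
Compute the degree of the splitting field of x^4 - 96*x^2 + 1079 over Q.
[K:Q] = 4

f factors as (x^2 - 83)(x^2 - 13); the splitting field is K = Q(sqrt(83), sqrt(13)). Since 83, 13, and 1079 are all non-squares in Q, the three subfields Q(sqrt(83)), Q(sqrt(13)), Q(sqrt(1079)) are distinct degree-2 extensions, so [K:Q] = 4 (Klein four Galois group).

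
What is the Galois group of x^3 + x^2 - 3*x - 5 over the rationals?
Gal(K/Q) = S_3 (symmetric group of order 6)

Compute the discriminant of x^3 + (1)*x^2 + (-3)*x + (-5): Δ = -268. Since Δ is not a rational square, the Galois group is not contained in A_3; it must be the full S_3 (irreducibility of the cubic rules out anything smaller).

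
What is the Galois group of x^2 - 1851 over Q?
Gal(K/Q) = Z/2Z (cyclic of order 2)

x^2 - 1851 is irreducible over Q since 1851 is not a rational square. The splitting field Q(sqrt(1851)) has degree 2 over Q, and its unique nontrivial automorphism is sqrt(1851) ↦ -sqrt(1851). Hence Gal(Q(sqrt(1851))/Q) = Z/2Z.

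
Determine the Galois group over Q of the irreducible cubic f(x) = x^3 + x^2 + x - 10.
Gal(K/Q) = S_3 (symmetric group of order 6)

Compute the discriminant of x^3 + (1)*x^2 + (1)*x + (-10): Δ = -2843. Since Δ is not a rational square, the Galois group is not contained in A_3; it must be the full S_3 (irreducibility of the cubic rules out anything smaller).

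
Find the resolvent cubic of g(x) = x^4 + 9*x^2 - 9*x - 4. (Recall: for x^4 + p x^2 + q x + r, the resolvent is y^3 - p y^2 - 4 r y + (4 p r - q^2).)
h(y) = y^3 - 9*y^2 + 16*y - 225

Identify coefficients: p = 9, q = -9, r = -4.
Plug into h(y) = y^3 - p y^2 - 4 r y + (4 p r - q^2):
  h(y) = y^3 - (9) y^2 - 4*(-4) y + (4*(9)*(-4) - (-9)^2)
       = y^3 + (-9) y^2 + (16) y + (-225).
Simplifying: h(y) = y^3 - 9*y^2 + 16*y - 225.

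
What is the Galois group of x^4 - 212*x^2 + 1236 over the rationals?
Gal(K/Q) = V_4 (Klein four-group, Z/2Z × Z/2Z)

f factors as (x^2 - 6)(x^2 - 206), so the splitting field is K = Q(sqrt(6), sqrt(206)). The elements 6, 206, 1236 are all non-squares in Q, so sqrt(6) and sqrt(206) generate independent quadratic extensions. Thus [K:Q] = 4 and Gal(K/Q) is generated by the two order-2 automorphisms sqrt(6) ↦ -sqrt(6) and sqrt(206) ↦ -sqrt(206), giving V_4.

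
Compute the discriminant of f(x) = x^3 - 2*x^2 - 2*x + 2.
Δ = 148

For x^3 + a x^2 + b x + c the discriminant is Δ = 18 a b c - 4 a^3 c + a^2 b^2 - 4 b^3 - 27 c^2.
Plug a = -2, b = -2, c = 2:
  18*(-2)*(-2)*(2) - 4*(-2)^3*(2) + (-2)^2*(-2)^2 - 4*(-2)^3 - 27*(2)^2
  = 144 + (64) + 16 + (32) + (-108)
  = 148.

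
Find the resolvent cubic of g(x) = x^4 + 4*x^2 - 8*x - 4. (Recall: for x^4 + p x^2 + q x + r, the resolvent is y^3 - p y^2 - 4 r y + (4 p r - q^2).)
h(y) = y^3 - 4*y^2 + 16*y - 128

Identify coefficients: p = 4, q = -8, r = -4.
Plug into h(y) = y^3 - p y^2 - 4 r y + (4 p r - q^2):
  h(y) = y^3 - (4) y^2 - 4*(-4) y + (4*(4)*(-4) - (-8)^2)
       = y^3 + (-4) y^2 + (16) y + (-128).
Simplifying: h(y) = y^3 - 4*y^2 + 16*y - 128.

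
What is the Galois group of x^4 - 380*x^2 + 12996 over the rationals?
Gal(K/Q) = Z/2Z (cyclic of order 2)

f factors as (x^2 - 38)(x^2 - 342), so the splitting field is K = Q(sqrt(38), sqrt(342)). The squarefree part of 38 is 38 and the squarefree part of 342 is also 38, so sqrt(38) and sqrt(342) are both rational multiples of sqrt(38). Hence Q(sqrt(38)) = Q(sqrt(342)) = Q(sqrt(38)), and the splitting field collapses to a single degree-2 extension with Galois group Z/2Z.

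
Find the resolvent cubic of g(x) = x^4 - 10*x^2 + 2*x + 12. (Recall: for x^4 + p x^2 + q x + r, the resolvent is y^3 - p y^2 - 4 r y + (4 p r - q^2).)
h(y) = y^3 + 10*y^2 - 48*y - 484

Identify coefficients: p = -10, q = 2, r = 12.
Plug into h(y) = y^3 - p y^2 - 4 r y + (4 p r - q^2):
  h(y) = y^3 - (-10) y^2 - 4*(12) y + (4*(-10)*(12) - (2)^2)
       = y^3 + (10) y^2 + (-48) y + (-484).
Simplifying: h(y) = y^3 + 10*y^2 - 48*y - 484.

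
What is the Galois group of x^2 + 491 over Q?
Gal(K/Q) = Z/2Z (cyclic of order 2)

x^2 + 491 is irreducible over Q since -491 is not a rational square. The splitting field Q(sqrt(-491)) has degree 2 over Q, and its unique nontrivial automorphism is sqrt(-491) ↦ -sqrt(-491). Hence Gal(Q(sqrt(-491))/Q) = Z/2Z.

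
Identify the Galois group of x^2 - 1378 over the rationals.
Gal(K/Q) = Z/2Z (cyclic of order 2)

x^2 - 1378 is irreducible over Q since 1378 is not a rational square. The splitting field Q(sqrt(1378)) has degree 2 over Q, and its unique nontrivial automorphism is sqrt(1378) ↦ -sqrt(1378). Hence Gal(Q(sqrt(1378))/Q) = Z/2Z.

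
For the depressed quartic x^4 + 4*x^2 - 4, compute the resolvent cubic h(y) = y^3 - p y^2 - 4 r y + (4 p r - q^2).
h(y) = y^3 - 4*y^2 + 16*y - 64

Identify coefficients: p = 4, q = 0, r = -4.
Plug into h(y) = y^3 - p y^2 - 4 r y + (4 p r - q^2):
  h(y) = y^3 - (4) y^2 - 4*(-4) y + (4*(4)*(-4) - (0)^2)
       = y^3 + (-4) y^2 + (16) y + (-64).
Simplifying: h(y) = y^3 - 4*y^2 + 16*y - 64.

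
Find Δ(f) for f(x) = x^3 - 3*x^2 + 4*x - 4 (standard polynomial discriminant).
Δ = -112

For x^3 + a x^2 + b x + c the discriminant is Δ = 18 a b c - 4 a^3 c + a^2 b^2 - 4 b^3 - 27 c^2.
Plug a = -3, b = 4, c = -4:
  18*(-3)*(4)*(-4) - 4*(-3)^3*(-4) + (-3)^2*(4)^2 - 4*(4)^3 - 27*(-4)^2
  = 864 + (-432) + 144 + (-256) + (-432)
  = -112.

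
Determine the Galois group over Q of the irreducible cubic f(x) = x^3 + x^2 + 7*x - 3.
Gal(K/Q) = S_3 (symmetric group of order 6)

Compute the discriminant of x^3 + (1)*x^2 + (7)*x + (-3): Δ = -1932. Since Δ is not a rational square, the Galois group is not contained in A_3; it must be the full S_3 (irreducibility of the cubic rules out anything smaller).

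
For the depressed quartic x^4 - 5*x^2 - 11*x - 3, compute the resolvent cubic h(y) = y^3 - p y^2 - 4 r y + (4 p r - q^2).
h(y) = y^3 + 5*y^2 + 12*y - 61

Identify coefficients: p = -5, q = -11, r = -3.
Plug into h(y) = y^3 - p y^2 - 4 r y + (4 p r - q^2):
  h(y) = y^3 - (-5) y^2 - 4*(-3) y + (4*(-5)*(-3) - (-11)^2)
       = y^3 + (5) y^2 + (12) y + (-61).
Simplifying: h(y) = y^3 + 5*y^2 + 12*y - 61.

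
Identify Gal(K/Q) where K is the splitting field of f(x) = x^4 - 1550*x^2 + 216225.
Gal(K/Q) = Z/2Z (cyclic of order 2)

f factors as (x^2 - 155)(x^2 - 1395), so the splitting field is K = Q(sqrt(155), sqrt(1395)). The squarefree part of 155 is 155 and the squarefree part of 1395 is also 155, so sqrt(155) and sqrt(1395) are both rational multiples of sqrt(155). Hence Q(sqrt(155)) = Q(sqrt(1395)) = Q(sqrt(155)), and the splitting field collapses to a single degree-2 extension with Galois group Z/2Z.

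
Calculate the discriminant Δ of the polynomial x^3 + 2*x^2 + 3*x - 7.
Δ = -1927

For x^3 + a x^2 + b x + c the discriminant is Δ = 18 a b c - 4 a^3 c + a^2 b^2 - 4 b^3 - 27 c^2.
Plug a = 2, b = 3, c = -7:
  18*(2)*(3)*(-7) - 4*(2)^3*(-7) + (2)^2*(3)^2 - 4*(3)^3 - 27*(-7)^2
  = -756 + (224) + 36 + (-108) + (-1323)
  = -1927.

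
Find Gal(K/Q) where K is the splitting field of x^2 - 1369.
Gal(K/Q) = trivial group (order 1)

x^2 - 1369 factors as (x - 37)(x + 37) over Q, so its splitting field is Q itself and the Galois group is trivial.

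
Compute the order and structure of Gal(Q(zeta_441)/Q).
|Gal(Q(zeta_441)/Q)| = phi(441) = 252; group ≅ (Z/441Z)^* ≅ Z/6Z × Z/42Z

The n-th cyclotomic polynomial Φ_441(x) is the minimal polynomial of zeta_441 over Q and has degree phi(441) = 252. So Q(zeta_441) is a degree-252 Galois extension with Galois group (Z/441Z)^*. By CRT, (Z/441Z)^* ≅ (Z/9Z)^* × (Z/49Z)^*. Each prime-power unit group is (Z/9Z)^* ≅ Z/6Z; (Z/49Z)^* ≅ Z/42Z. Hence Gal(Q(zeta_441)/Q) ≅ Z/6Z × Z/42Z.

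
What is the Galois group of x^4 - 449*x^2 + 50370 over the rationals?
Gal(K/Q) = V_4 (Klein four-group, Z/2Z × Z/2Z)

f factors as (x^2 - 219)(x^2 - 230), so the splitting field is K = Q(sqrt(219), sqrt(230)). The elements 219, 230, 50370 are all non-squares in Q, so sqrt(219) and sqrt(230) generate independent quadratic extensions. Thus [K:Q] = 4 and Gal(K/Q) is generated by the two order-2 automorphisms sqrt(219) ↦ -sqrt(219) and sqrt(230) ↦ -sqrt(230), giving V_4.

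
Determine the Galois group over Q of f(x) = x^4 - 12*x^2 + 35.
Gal(K/Q) = V_4 (Klein four-group, Z/2Z × Z/2Z)

f factors as (x^2 - 7)(x^2 - 5), so the splitting field is K = Q(sqrt(7), sqrt(5)). The elements 7, 5, 35 are all non-squares in Q, so sqrt(7) and sqrt(5) generate independent quadratic extensions. Thus [K:Q] = 4 and Gal(K/Q) is generated by the two order-2 automorphisms sqrt(7) ↦ -sqrt(7) and sqrt(5) ↦ -sqrt(5), giving V_4.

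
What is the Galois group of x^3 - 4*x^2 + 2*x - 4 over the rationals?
Gal(K/Q) = S_3 (symmetric group of order 6)

Compute the discriminant of x^3 + (-4)*x^2 + (2)*x + (-4): Δ = -848. Since Δ is not a rational square, the Galois group is not contained in A_3; it must be the full S_3 (irreducibility of the cubic rules out anything smaller).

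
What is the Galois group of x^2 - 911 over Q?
Gal(K/Q) = Z/2Z (cyclic of order 2)

x^2 - 911 is irreducible over Q since 911 is not a rational square. The splitting field Q(sqrt(911)) has degree 2 over Q, and its unique nontrivial automorphism is sqrt(911) ↦ -sqrt(911). Hence Gal(Q(sqrt(911))/Q) = Z/2Z.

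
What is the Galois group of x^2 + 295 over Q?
Gal(K/Q) = Z/2Z (cyclic of order 2)

x^2 + 295 is irreducible over Q since -295 is not a rational square. The splitting field Q(sqrt(-295)) has degree 2 over Q, and its unique nontrivial automorphism is sqrt(-295) ↦ -sqrt(-295). Hence Gal(Q(sqrt(-295))/Q) = Z/2Z.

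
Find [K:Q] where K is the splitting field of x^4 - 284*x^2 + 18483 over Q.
[K:Q] = 4

f factors as (x^2 - 183)(x^2 - 101); the splitting field is K = Q(sqrt(183), sqrt(101)). Since 183, 101, and 18483 are all non-squares in Q, the three subfields Q(sqrt(183)), Q(sqrt(101)), Q(sqrt(18483)) are distinct degree-2 extensions, so [K:Q] = 4 (Klein four Galois group).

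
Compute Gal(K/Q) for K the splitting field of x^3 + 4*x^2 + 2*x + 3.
Gal(K/Q) = S_3 (symmetric group of order 6)

Compute the discriminant of x^3 + (4)*x^2 + (2)*x + (3): Δ = -547. Since Δ is not a rational square, the Galois group is not contained in A_3; it must be the full S_3 (irreducibility of the cubic rules out anything smaller).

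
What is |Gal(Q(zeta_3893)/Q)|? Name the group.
|Gal(Q(zeta_3893)/Q)| = phi(3893) = 3648; group ≅ (Z/3893Z)^* ≅ Z/16Z × Z/228Z

The n-th cyclotomic polynomial Φ_3893(x) is the minimal polynomial of zeta_3893 over Q and has degree phi(3893) = 3648. So Q(zeta_3893) is a degree-3648 Galois extension with Galois group (Z/3893Z)^*. By CRT, (Z/3893Z)^* ≅ (Z/17Z)^* × (Z/229Z)^*. Each prime-power unit group is (Z/17Z)^* ≅ Z/16Z; (Z/229Z)^* ≅ Z/228Z. Hence Gal(Q(zeta_3893)/Q) ≅ Z/16Z × Z/228Z.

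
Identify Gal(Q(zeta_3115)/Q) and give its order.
|Gal(Q(zeta_3115)/Q)| = phi(3115) = 2112; group ≅ (Z/3115Z)^* ≅ Z/4Z × Z/6Z × Z/88Z

The n-th cyclotomic polynomial Φ_3115(x) is the minimal polynomial of zeta_3115 over Q and has degree phi(3115) = 2112. So Q(zeta_3115) is a degree-2112 Galois extension with Galois group (Z/3115Z)^*. By CRT, (Z/3115Z)^* ≅ (Z/5Z)^* × (Z/7Z)^* × (Z/89Z)^*. Each prime-power unit group is (Z/5Z)^* ≅ Z/4Z; (Z/7Z)^* ≅ Z/6Z; (Z/89Z)^* ≅ Z/88Z. Hence Gal(Q(zeta_3115)/Q) ≅ Z/4Z × Z/6Z × Z/88Z.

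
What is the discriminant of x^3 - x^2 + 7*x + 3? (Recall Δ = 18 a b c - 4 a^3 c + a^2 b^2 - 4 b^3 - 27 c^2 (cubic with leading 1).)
Δ = -1932

For x^3 + a x^2 + b x + c the discriminant is Δ = 18 a b c - 4 a^3 c + a^2 b^2 - 4 b^3 - 27 c^2.
Plug a = -1, b = 7, c = 3:
  18*(-1)*(7)*(3) - 4*(-1)^3*(3) + (-1)^2*(7)^2 - 4*(7)^3 - 27*(3)^2
  = -378 + (12) + 49 + (-1372) + (-243)
  = -1932.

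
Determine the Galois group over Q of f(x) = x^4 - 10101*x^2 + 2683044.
Gal(K/Q) = Z/2Z (cyclic of order 2)

f factors as (x^2 - 273)(x^2 - 9828), so the splitting field is K = Q(sqrt(273), sqrt(9828)). The squarefree part of 273 is 273 and the squarefree part of 9828 is also 273, so sqrt(273) and sqrt(9828) are both rational multiples of sqrt(273). Hence Q(sqrt(273)) = Q(sqrt(9828)) = Q(sqrt(273)), and the splitting field collapses to a single degree-2 extension with Galois group Z/2Z.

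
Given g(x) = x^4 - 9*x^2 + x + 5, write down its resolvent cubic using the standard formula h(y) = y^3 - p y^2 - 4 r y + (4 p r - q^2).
h(y) = y^3 + 9*y^2 - 20*y - 181

Identify coefficients: p = -9, q = 1, r = 5.
Plug into h(y) = y^3 - p y^2 - 4 r y + (4 p r - q^2):
  h(y) = y^3 - (-9) y^2 - 4*(5) y + (4*(-9)*(5) - (1)^2)
       = y^3 + (9) y^2 + (-20) y + (-181).
Simplifying: h(y) = y^3 + 9*y^2 - 20*y - 181.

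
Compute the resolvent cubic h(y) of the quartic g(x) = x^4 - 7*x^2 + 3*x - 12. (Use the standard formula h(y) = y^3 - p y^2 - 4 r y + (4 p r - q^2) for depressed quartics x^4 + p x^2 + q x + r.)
h(y) = y^3 + 7*y^2 + 48*y + 327

Identify coefficients: p = -7, q = 3, r = -12.
Plug into h(y) = y^3 - p y^2 - 4 r y + (4 p r - q^2):
  h(y) = y^3 - (-7) y^2 - 4*(-12) y + (4*(-7)*(-12) - (3)^2)
       = y^3 + (7) y^2 + (48) y + (327).
Simplifying: h(y) = y^3 + 7*y^2 + 48*y + 327.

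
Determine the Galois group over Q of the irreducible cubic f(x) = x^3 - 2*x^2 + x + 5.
Gal(K/Q) = S_3 (symmetric group of order 6)

Compute the discriminant of x^3 + (-2)*x^2 + (1)*x + (5): Δ = -695. Since Δ is not a rational square, the Galois group is not contained in A_3; it must be the full S_3 (irreducibility of the cubic rules out anything smaller).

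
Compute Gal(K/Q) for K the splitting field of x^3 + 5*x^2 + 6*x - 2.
Gal(K/Q) = S_3 (symmetric group of order 6)

Compute the discriminant of x^3 + (5)*x^2 + (6)*x + (-2): Δ = -152. Since Δ is not a rational square, the Galois group is not contained in A_3; it must be the full S_3 (irreducibility of the cubic rules out anything smaller).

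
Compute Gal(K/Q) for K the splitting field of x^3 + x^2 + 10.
Gal(K/Q) = S_3 (symmetric group of order 6)

Compute the discriminant of x^3 + (1)*x^2 + (0)*x + (10): Δ = -2740. Since Δ is not a rational square, the Galois group is not contained in A_3; it must be the full S_3 (irreducibility of the cubic rules out anything smaller).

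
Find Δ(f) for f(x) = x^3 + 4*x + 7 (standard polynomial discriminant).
Δ = -1579

For x^3 + a x^2 + b x + c the discriminant is Δ = 18 a b c - 4 a^3 c + a^2 b^2 - 4 b^3 - 27 c^2.
Plug a = 0, b = 4, c = 7:
  18*(0)*(4)*(7) - 4*(0)^3*(7) + (0)^2*(4)^2 - 4*(4)^3 - 27*(7)^2
  = 0 + (0) + 0 + (-256) + (-1323)
  = -1579.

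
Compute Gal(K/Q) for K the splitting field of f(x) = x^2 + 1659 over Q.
Gal(K/Q) = Z/2Z (cyclic of order 2)

x^2 + 1659 is irreducible over Q since -1659 is not a rational square. The splitting field Q(sqrt(-1659)) has degree 2 over Q, and its unique nontrivial automorphism is sqrt(-1659) ↦ -sqrt(-1659). Hence Gal(Q(sqrt(-1659))/Q) = Z/2Z.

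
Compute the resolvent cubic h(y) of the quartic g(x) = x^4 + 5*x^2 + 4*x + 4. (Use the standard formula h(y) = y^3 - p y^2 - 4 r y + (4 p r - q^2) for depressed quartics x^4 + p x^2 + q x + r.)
h(y) = y^3 - 5*y^2 - 16*y + 64

Identify coefficients: p = 5, q = 4, r = 4.
Plug into h(y) = y^3 - p y^2 - 4 r y + (4 p r - q^2):
  h(y) = y^3 - (5) y^2 - 4*(4) y + (4*(5)*(4) - (4)^2)
       = y^3 + (-5) y^2 + (-16) y + (64).
Simplifying: h(y) = y^3 - 5*y^2 - 16*y + 64.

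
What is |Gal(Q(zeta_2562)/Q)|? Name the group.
|Gal(Q(zeta_2562)/Q)| = phi(2562) = 720; group ≅ (Z/2562Z)^* ≅ Z/2Z × Z/6Z × Z/60Z

The n-th cyclotomic polynomial Φ_2562(x) is the minimal polynomial of zeta_2562 over Q and has degree phi(2562) = 720. So Q(zeta_2562) is a degree-720 Galois extension with Galois group (Z/2562Z)^*. By CRT, (Z/2562Z)^* ≅ (Z/2Z)^* × (Z/3Z)^* × (Z/7Z)^* × (Z/61Z)^*. Each prime-power unit group is (Z/2Z)^* ≅ trivial group (order 1); (Z/3Z)^* ≅ Z/2Z; (Z/7Z)^* ≅ Z/6Z; (Z/61Z)^* ≅ Z/60Z. Hence Gal(Q(zeta_2562)/Q) ≅ Z/2Z × Z/6Z × Z/60Z.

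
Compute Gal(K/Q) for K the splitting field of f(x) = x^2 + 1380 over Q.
Gal(K/Q) = Z/2Z (cyclic of order 2)

x^2 + 1380 is irreducible over Q since -1380 is not a rational square. The splitting field Q(sqrt(-1380)) has degree 2 over Q, and its unique nontrivial automorphism is sqrt(-1380) ↦ -sqrt(-1380). Hence Gal(Q(sqrt(-1380))/Q) = Z/2Z.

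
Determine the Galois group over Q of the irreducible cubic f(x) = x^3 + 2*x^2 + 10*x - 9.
Gal(K/Q) = S_3 (symmetric group of order 6)

Compute the discriminant of x^3 + (2)*x^2 + (10)*x + (-9): Δ = -8739. Since Δ is not a rational square, the Galois group is not contained in A_3; it must be the full S_3 (irreducibility of the cubic rules out anything smaller).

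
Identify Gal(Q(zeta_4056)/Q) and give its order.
|Gal(Q(zeta_4056)/Q)| = phi(4056) = 1248; group ≅ (Z/4056Z)^* ≅ Z/2Z × Z/2Z × Z/2Z × Z/156Z

The n-th cyclotomic polynomial Φ_4056(x) is the minimal polynomial of zeta_4056 over Q and has degree phi(4056) = 1248. So Q(zeta_4056) is a degree-1248 Galois extension with Galois group (Z/4056Z)^*. By CRT, (Z/4056Z)^* ≅ (Z/8Z)^* × (Z/3Z)^* × (Z/169Z)^*. Each prime-power unit group is (Z/8Z)^* ≅ Z/2Z × Z/2Z; (Z/3Z)^* ≅ Z/2Z; (Z/169Z)^* ≅ Z/156Z. Hence Gal(Q(zeta_4056)/Q) ≅ Z/2Z × Z/2Z × Z/2Z × Z/156Z.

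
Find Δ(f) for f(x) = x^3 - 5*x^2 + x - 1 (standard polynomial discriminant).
Δ = -416

For x^3 + a x^2 + b x + c the discriminant is Δ = 18 a b c - 4 a^3 c + a^2 b^2 - 4 b^3 - 27 c^2.
Plug a = -5, b = 1, c = -1:
  18*(-5)*(1)*(-1) - 4*(-5)^3*(-1) + (-5)^2*(1)^2 - 4*(1)^3 - 27*(-1)^2
  = 90 + (-500) + 25 + (-4) + (-27)
  = -416.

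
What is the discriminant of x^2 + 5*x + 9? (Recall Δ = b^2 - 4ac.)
Δ = -11

For a quadratic a x^2 + b x + c the discriminant is Δ = b^2 - 4ac = (5)^2 - 4*(1)*(9) = 25 - (36) = -11.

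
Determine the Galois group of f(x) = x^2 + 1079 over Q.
Gal(K/Q) = Z/2Z (cyclic of order 2)

x^2 + 1079 is irreducible over Q since -1079 is not a rational square. The splitting field Q(sqrt(-1079)) has degree 2 over Q, and its unique nontrivial automorphism is sqrt(-1079) ↦ -sqrt(-1079). Hence Gal(Q(sqrt(-1079))/Q) = Z/2Z.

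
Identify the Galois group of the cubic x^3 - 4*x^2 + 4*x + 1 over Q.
Gal(K/Q) = S_3 (symmetric group of order 6)

Compute the discriminant of x^3 + (-4)*x^2 + (4)*x + (1): Δ = -59. Since Δ is not a rational square, the Galois group is not contained in A_3; it must be the full S_3 (irreducibility of the cubic rules out anything smaller).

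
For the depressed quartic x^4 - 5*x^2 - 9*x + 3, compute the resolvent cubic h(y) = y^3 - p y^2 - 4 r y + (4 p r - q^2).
h(y) = y^3 + 5*y^2 - 12*y - 141

Identify coefficients: p = -5, q = -9, r = 3.
Plug into h(y) = y^3 - p y^2 - 4 r y + (4 p r - q^2):
  h(y) = y^3 - (-5) y^2 - 4*(3) y + (4*(-5)*(3) - (-9)^2)
       = y^3 + (5) y^2 + (-12) y + (-141).
Simplifying: h(y) = y^3 + 5*y^2 - 12*y - 141.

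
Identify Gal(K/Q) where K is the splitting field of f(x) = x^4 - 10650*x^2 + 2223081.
Gal(K/Q) = Z/2Z (cyclic of order 2)

f factors as (x^2 - 10437)(x^2 - 213), so the splitting field is K = Q(sqrt(10437), sqrt(213)). The squarefree part of 10437 is 213 and the squarefree part of 213 is also 213, so sqrt(10437) and sqrt(213) are both rational multiples of sqrt(213). Hence Q(sqrt(10437)) = Q(sqrt(213)) = Q(sqrt(213)), and the splitting field collapses to a single degree-2 extension with Galois group Z/2Z.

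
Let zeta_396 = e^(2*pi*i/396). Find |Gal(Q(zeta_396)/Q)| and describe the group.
|Gal(Q(zeta_396)/Q)| = phi(396) = 120; group ≅ (Z/396Z)^* ≅ Z/2Z × Z/6Z × Z/10Z

The n-th cyclotomic polynomial Φ_396(x) is the minimal polynomial of zeta_396 over Q and has degree phi(396) = 120. So Q(zeta_396) is a degree-120 Galois extension with Galois group (Z/396Z)^*. By CRT, (Z/396Z)^* ≅ (Z/4Z)^* × (Z/9Z)^* × (Z/11Z)^*. Each prime-power unit group is (Z/4Z)^* ≅ Z/2Z; (Z/9Z)^* ≅ Z/6Z; (Z/11Z)^* ≅ Z/10Z. Hence Gal(Q(zeta_396)/Q) ≅ Z/2Z × Z/6Z × Z/10Z.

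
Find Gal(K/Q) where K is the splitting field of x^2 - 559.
Gal(K/Q) = Z/2Z (cyclic of order 2)

x^2 - 559 is irreducible over Q since 559 is not a rational square. The splitting field Q(sqrt(559)) has degree 2 over Q, and its unique nontrivial automorphism is sqrt(559) ↦ -sqrt(559). Hence Gal(Q(sqrt(559))/Q) = Z/2Z.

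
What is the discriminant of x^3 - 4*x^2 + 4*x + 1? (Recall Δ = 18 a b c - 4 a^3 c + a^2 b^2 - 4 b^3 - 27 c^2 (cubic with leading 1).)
Δ = -59

For x^3 + a x^2 + b x + c the discriminant is Δ = 18 a b c - 4 a^3 c + a^2 b^2 - 4 b^3 - 27 c^2.
Plug a = -4, b = 4, c = 1:
  18*(-4)*(4)*(1) - 4*(-4)^3*(1) + (-4)^2*(4)^2 - 4*(4)^3 - 27*(1)^2
  = -288 + (256) + 256 + (-256) + (-27)
  = -59.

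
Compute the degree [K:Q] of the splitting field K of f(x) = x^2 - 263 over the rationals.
[K:Q] = 2

The polynomial x^2 - 263 is irreducible over Q since 263 is not a perfect square. Its splitting field is Q(sqrt(263)), which has degree 2 over Q.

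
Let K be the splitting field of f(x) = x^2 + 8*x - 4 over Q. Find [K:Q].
[K:Q] = 2

The discriminant of x^2 + (8)*x + (-4) is b^2 - 4c = 64 - (-16) = 80. Since 80 is not a perfect square in Q, the polynomial is irreducible over Q. Its two roots generate a degree-2 extension, so [K:Q] = 2.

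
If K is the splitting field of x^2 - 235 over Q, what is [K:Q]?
[K:Q] = 2

The polynomial x^2 - 235 is irreducible over Q since 235 is not a perfect square. Its splitting field is Q(sqrt(235)), which has degree 2 over Q.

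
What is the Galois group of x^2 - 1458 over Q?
Gal(K/Q) = Z/2Z (cyclic of order 2)

x^2 - 1458 is irreducible over Q since 1458 is not a rational square. The splitting field Q(sqrt(1458)) has degree 2 over Q, and its unique nontrivial automorphism is sqrt(1458) ↦ -sqrt(1458). Hence Gal(Q(sqrt(1458))/Q) = Z/2Z.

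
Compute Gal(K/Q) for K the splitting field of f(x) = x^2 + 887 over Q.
Gal(K/Q) = Z/2Z (cyclic of order 2)

x^2 + 887 is irreducible over Q since -887 is not a rational square. The splitting field Q(sqrt(-887)) has degree 2 over Q, and its unique nontrivial automorphism is sqrt(-887) ↦ -sqrt(-887). Hence Gal(Q(sqrt(-887))/Q) = Z/2Z.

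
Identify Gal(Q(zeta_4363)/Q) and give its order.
|Gal(Q(zeta_4363)/Q)| = phi(4363) = 4362; group ≅ (Z/4363Z)^* ≅ Z/4362Z

The n-th cyclotomic polynomial Φ_4363(x) is the minimal polynomial of zeta_4363 over Q and has degree phi(4363) = 4362. So Q(zeta_4363) is a degree-4362 Galois extension with Galois group (Z/4363Z)^*. (Z/4363Z)^* is cyclic since 4363 is an odd prime power (or 4). Hence Gal(Q(zeta_4363)/Q) ≅ Z/4362Z.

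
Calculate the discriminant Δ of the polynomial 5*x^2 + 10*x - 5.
Δ = 200

For a quadratic a x^2 + b x + c the discriminant is Δ = b^2 - 4ac = (10)^2 - 4*(5)*(-5) = 100 - (-100) = 200.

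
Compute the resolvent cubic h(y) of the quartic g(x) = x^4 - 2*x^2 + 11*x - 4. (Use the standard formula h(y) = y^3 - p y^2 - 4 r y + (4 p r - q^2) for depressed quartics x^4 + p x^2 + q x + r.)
h(y) = y^3 + 2*y^2 + 16*y - 89

Identify coefficients: p = -2, q = 11, r = -4.
Plug into h(y) = y^3 - p y^2 - 4 r y + (4 p r - q^2):
  h(y) = y^3 - (-2) y^2 - 4*(-4) y + (4*(-2)*(-4) - (11)^2)
       = y^3 + (2) y^2 + (16) y + (-89).
Simplifying: h(y) = y^3 + 2*y^2 + 16*y - 89.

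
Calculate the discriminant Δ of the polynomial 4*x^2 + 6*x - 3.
Δ = 84

For a quadratic a x^2 + b x + c the discriminant is Δ = b^2 - 4ac = (6)^2 - 4*(4)*(-3) = 36 - (-48) = 84.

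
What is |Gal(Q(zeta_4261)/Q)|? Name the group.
|Gal(Q(zeta_4261)/Q)| = phi(4261) = 4260; group ≅ (Z/4261Z)^* ≅ Z/4260Z

The n-th cyclotomic polynomial Φ_4261(x) is the minimal polynomial of zeta_4261 over Q and has degree phi(4261) = 4260. So Q(zeta_4261) is a degree-4260 Galois extension with Galois group (Z/4261Z)^*. (Z/4261Z)^* is cyclic since 4261 is an odd prime power (or 4). Hence Gal(Q(zeta_4261)/Q) ≅ Z/4260Z.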